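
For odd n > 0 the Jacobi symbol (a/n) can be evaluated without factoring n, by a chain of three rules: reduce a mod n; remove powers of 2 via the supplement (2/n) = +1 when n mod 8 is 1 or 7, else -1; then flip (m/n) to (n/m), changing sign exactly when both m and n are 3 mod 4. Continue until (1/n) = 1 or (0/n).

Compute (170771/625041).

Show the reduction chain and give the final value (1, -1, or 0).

flip (170771/625041) -> (625041/170771): both odd, 170771 mod 4 = 3, 625041 mod 4 = 1, so the flip contributes +1; sign now +1
(625041/170771): 625041 mod 170771 = 112728, so (625041/170771) = (112728/170771)
factor out 2^3: 112728 = 2^3·14091; with 170771 mod 8 = 3, (2/170771) = -1; sign now -1; continue with (14091/170771)
flip (14091/170771) -> (170771/14091): both odd, 14091 mod 4 = 3, 170771 mod 4 = 3, so the flip contributes -1; sign now +1
(170771/14091): 170771 mod 14091 = 1679, so (170771/14091) = (1679/14091)
flip (1679/14091) -> (14091/1679): both odd, 1679 mod 4 = 3, 14091 mod 4 = 3, so the flip contributes -1; sign now -1
(14091/1679): 14091 mod 1679 = 659, so (14091/1679) = (659/1679)
flip (659/1679) -> (1679/659): both odd, 659 mod 4 = 3, 1679 mod 4 = 3, so the flip contributes -1; sign now +1
(1679/659): 1679 mod 659 = 361, so (1679/659) = (361/659)
flip (361/659) -> (659/361): both odd, 361 mod 4 = 1, 659 mod 4 = 3, so the flip contributes +1; sign now +1
(659/361): 659 mod 361 = 298, so (659/361) = (298/361)
factor out 2^1: 298 = 2^1·149; with 361 mod 8 = 1, (2/361) = +1; sign now +1; continue with (149/361)
flip (149/361) -> (361/149): both odd, 149 mod 4 = 1, 361 mod 4 = 1, so the flip contributes +1; sign now +1
(361/149): 361 mod 149 = 63, so (361/149) = (63/149)
flip (63/149) -> (149/63): both odd, 63 mod 4 = 3, 149 mod 4 = 1, so the flip contributes +1; sign now +1
(149/63): 149 mod 63 = 23, so (149/63) = (23/63)
flip (23/63) -> (63/23): both odd, 23 mod 4 = 3, 63 mod 4 = 3, so the flip contributes -1; sign now -1
(63/23): 63 mod 23 = 17, so (63/23) = (17/23)
flip (17/23) -> (23/17): both odd, 17 mod 4 = 1, 23 mod 4 = 3, so the flip contributes +1; sign now -1
(23/17): 23 mod 17 = 6, so (23/17) = (6/17)
factor out 2^1: 6 = 2^1·3; with 17 mod 8 = 1, (2/17) = +1; sign now -1; continue with (3/17)
flip (3/17) -> (17/3): both odd, 3 mod 4 = 3, 17 mod 4 = 1, so the flip contributes +1; sign now -1
(17/3): 17 mod 3 = 2, so (17/3) = (2/3)
factor out 2^1: 2 = 2^1·1; with 3 mod 8 = 3, (2/3) = -1; sign now +1; continue with (1/3)
reached (1/3) = 1, so the symbol is +1

1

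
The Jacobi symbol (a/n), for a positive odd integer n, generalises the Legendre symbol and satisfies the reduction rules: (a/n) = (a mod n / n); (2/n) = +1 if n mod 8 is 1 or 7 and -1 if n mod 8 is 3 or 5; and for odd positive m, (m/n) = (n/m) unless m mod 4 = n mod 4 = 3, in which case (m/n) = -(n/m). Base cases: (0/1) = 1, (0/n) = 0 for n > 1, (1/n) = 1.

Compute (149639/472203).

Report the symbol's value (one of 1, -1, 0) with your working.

flip (149639/472203) -> (472203/149639): both odd, 149639 mod 4 = 3, 472203 mod 4 = 3, so the flip contributes -1; sign now -1
(472203/149639): 472203 mod 149639 = 23286, so (472203/149639) = (23286/149639)
factor out 2^1: 23286 = 2^1·11643; with 149639 mod 8 = 7, (2/149639) = +1; sign now -1; continue with (11643/149639)
flip (11643/149639) -> (149639/11643): both odd, 11643 mod 4 = 3, 149639 mod 4 = 3, so the flip contributes -1; sign now +1
(149639/11643): 149639 mod 11643 = 9923, so (149639/11643) = (9923/11643)
flip (9923/11643) -> (11643/9923): both odd, 9923 mod 4 = 3, 11643 mod 4 = 3, so the flip contributes -1; sign now -1
(11643/9923): 11643 mod 9923 = 1720, so (11643/9923) = (1720/9923)
factor out 2^3: 1720 = 2^3·215; with 9923 mod 8 = 3, (2/9923) = -1; sign now +1; continue with (215/9923)
flip (215/9923) -> (9923/215): both odd, 215 mod 4 = 3, 9923 mod 4 = 3, so the flip contributes -1; sign now -1
(9923/215): 9923 mod 215 = 33, so (9923/215) = (33/215)
flip (33/215) -> (215/33): both odd, 33 mod 4 = 1, 215 mod 4 = 3, so the flip contributes +1; sign now -1
(215/33): 215 mod 33 = 17, so (215/33) = (17/33)
flip (17/33) -> (33/17): both odd, 17 mod 4 = 1, 33 mod 4 = 1, so the flip contributes +1; sign now -1
(33/17): 33 mod 17 = 16, so (33/17) = (16/17)
factor out 2^4: 16 = 2^4·1; with 17 mod 8 = 1, (2/17) = +1; sign now -1; continue with (1/17)
reached (1/17) = 1, so the symbol is -1

-1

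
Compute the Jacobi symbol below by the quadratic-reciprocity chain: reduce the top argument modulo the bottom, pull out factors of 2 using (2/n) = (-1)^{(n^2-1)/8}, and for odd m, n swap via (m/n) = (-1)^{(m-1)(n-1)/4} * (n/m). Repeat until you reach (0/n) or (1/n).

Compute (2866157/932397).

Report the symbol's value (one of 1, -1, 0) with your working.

1

(2866157/932397) = (68966/932397)   [reduce mod 932397]
68966 = 2^1·34483; (2/932397) = -1 since 932397 mod 8 = 5, so (68966/932397) = (-1)^1·(34483/932397); sign now -1
reciprocity: (34483/932397) = +1·(932397/34483) since 34483 mod 4 = 3, 932397 mod 4 = 1; sign now -1
(932397/34483) = (1356/34483)   [reduce mod 34483]
1356 = 2^2·339; (2/34483) = -1 since 34483 mod 8 = 3, so (1356/34483) = (-1)^2·(339/34483); sign now -1
reciprocity: (339/34483) = -1·(34483/339) since 339 mod 4 = 3, 34483 mod 4 = 3; sign now +1
(34483/339) = (244/339)   [reduce mod 339]
244 = 2^2·61; (2/339) = -1 since 339 mod 8 = 3, so (244/339) = (-1)^2·(61/339); sign now +1
reciprocity: (61/339) = +1·(339/61) since 61 mod 4 = 1, 339 mod 4 = 3; sign now +1
(339/61) = (34/61)   [reduce mod 61]
34 = 2^1·17; (2/61) = -1 since 61 mod 8 = 5, so (34/61) = (-1)^1·(17/61); sign now -1
reciprocity: (17/61) = +1·(61/17) since 17 mod 4 = 1, 61 mod 4 = 1; sign now -1
(61/17) = (10/17)   [reduce mod 17]
10 = 2^1·5; (2/17) = +1 since 17 mod 8 = 1, so (10/17) = (+1)^1·(5/17); sign now -1
reciprocity: (5/17) = +1·(17/5) since 5 mod 4 = 1, 17 mod 4 = 1; sign now -1
(17/5) = (2/5)   [reduce mod 5]
2 = 2^1·1; (2/5) = -1 since 5 mod 8 = 5, so (2/5) = (-1)^1·(1/5); sign now +1
(1/5) = 1; final value = sign = +1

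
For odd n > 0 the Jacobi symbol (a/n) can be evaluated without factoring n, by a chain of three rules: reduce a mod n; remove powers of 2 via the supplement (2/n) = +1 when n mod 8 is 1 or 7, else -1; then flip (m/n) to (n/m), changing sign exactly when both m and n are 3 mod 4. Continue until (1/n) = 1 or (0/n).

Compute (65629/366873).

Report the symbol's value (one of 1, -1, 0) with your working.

flip (65629/366873) -> (366873/65629): both odd, 65629 mod 4 = 1, 366873 mod 4 = 1, so the flip contributes +1; sign now +1
(366873/65629): 366873 mod 65629 = 38728, so (366873/65629) = (38728/65629)
factor out 2^3: 38728 = 2^3·4841; with 65629 mod 8 = 5, (2/65629) = -1; sign now -1; continue with (4841/65629)
flip (4841/65629) -> (65629/4841): both odd, 4841 mod 4 = 1, 65629 mod 4 = 1, so the flip contributes +1; sign now -1
(65629/4841): 65629 mod 4841 = 2696, so (65629/4841) = (2696/4841)
factor out 2^3: 2696 = 2^3·337; with 4841 mod 8 = 1, (2/4841) = +1; sign now -1; continue with (337/4841)
flip (337/4841) -> (4841/337): both odd, 337 mod 4 = 1, 4841 mod 4 = 1, so the flip contributes +1; sign now -1
(4841/337): 4841 mod 337 = 123, so (4841/337) = (123/337)
flip (123/337) -> (337/123): both odd, 123 mod 4 = 3, 337 mod 4 = 1, so the flip contributes +1; sign now -1
(337/123): 337 mod 123 = 91, so (337/123) = (91/123)
flip (91/123) -> (123/91): both odd, 91 mod 4 = 3, 123 mod 4 = 3, so the flip contributes -1; sign now +1
(123/91): 123 mod 91 = 32, so (123/91) = (32/91)
factor out 2^5: 32 = 2^5·1; with 91 mod 8 = 3, (2/91) = -1; sign now -1; continue with (1/91)
reached (1/91) = 1, so the symbol is -1

-1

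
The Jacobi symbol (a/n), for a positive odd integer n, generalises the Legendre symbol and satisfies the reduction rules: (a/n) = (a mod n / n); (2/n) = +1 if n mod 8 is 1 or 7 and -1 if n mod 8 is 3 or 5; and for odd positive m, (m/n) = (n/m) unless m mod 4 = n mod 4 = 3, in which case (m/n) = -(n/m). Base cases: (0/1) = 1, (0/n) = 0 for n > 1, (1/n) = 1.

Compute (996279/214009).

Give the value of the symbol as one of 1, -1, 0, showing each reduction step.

-1

(996279/214009) = (140243/214009)   [reduce mod 214009]
reciprocity: (140243/214009) = +1·(214009/140243) since 140243 mod 4 = 3, 214009 mod 4 = 1; sign now +1
(214009/140243) = (73766/140243)   [reduce mod 140243]
73766 = 2^1·36883; (2/140243) = -1 since 140243 mod 8 = 3, so (73766/140243) = (-1)^1·(36883/140243); sign now -1
reciprocity: (36883/140243) = -1·(140243/36883) since 36883 mod 4 = 3, 140243 mod 4 = 3; sign now +1
(140243/36883) = (29594/36883)   [reduce mod 36883]
29594 = 2^1·14797; (2/36883) = -1 since 36883 mod 8 = 3, so (29594/36883) = (-1)^1·(14797/36883); sign now -1
reciprocity: (14797/36883) = +1·(36883/14797) since 14797 mod 4 = 1, 36883 mod 4 = 3; sign now -1
(36883/14797) = (7289/14797)   [reduce mod 14797]
reciprocity: (7289/14797) = +1·(14797/7289) since 7289 mod 4 = 1, 14797 mod 4 = 1; sign now -1
(14797/7289) = (219/7289)   [reduce mod 7289]
reciprocity: (219/7289) = +1·(7289/219) since 219 mod 4 = 3, 7289 mod 4 = 1; sign now -1
(7289/219) = (62/219)   [reduce mod 219]
62 = 2^1·31; (2/219) = -1 since 219 mod 8 = 3, so (62/219) = (-1)^1·(31/219); sign now +1
reciprocity: (31/219) = -1·(219/31) since 31 mod 4 = 3, 219 mod 4 = 3; sign now -1
(219/31) = (2/31)   [reduce mod 31]
2 = 2^1·1; (2/31) = +1 since 31 mod 8 = 7, so (2/31) = (+1)^1·(1/31); sign now -1
(1/31) = 1; final value = sign = -1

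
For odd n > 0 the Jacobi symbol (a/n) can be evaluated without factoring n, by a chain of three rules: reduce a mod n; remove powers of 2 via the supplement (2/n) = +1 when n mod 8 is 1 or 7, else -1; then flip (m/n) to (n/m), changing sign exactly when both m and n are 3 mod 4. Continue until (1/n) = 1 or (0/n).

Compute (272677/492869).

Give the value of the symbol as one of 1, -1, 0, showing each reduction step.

1

flip (272677/492869) -> (492869/272677): both odd, 272677 mod 4 = 1, 492869 mod 4 = 1, so the flip contributes +1; sign now +1
(492869/272677): 492869 mod 272677 = 220192, so (492869/272677) = (220192/272677)
factor out 2^5: 220192 = 2^5·6881; with 272677 mod 8 = 5, (2/272677) = -1; sign now -1; continue with (6881/272677)
flip (6881/272677) -> (272677/6881): both odd, 6881 mod 4 = 1, 272677 mod 4 = 1, so the flip contributes +1; sign now -1
(272677/6881): 272677 mod 6881 = 4318, so (272677/6881) = (4318/6881)
factor out 2^1: 4318 = 2^1·2159; with 6881 mod 8 = 1, (2/6881) = +1; sign now -1; continue with (2159/6881)
flip (2159/6881) -> (6881/2159): both odd, 2159 mod 4 = 3, 6881 mod 4 = 1, so the flip contributes +1; sign now -1
(6881/2159): 6881 mod 2159 = 404, so (6881/2159) = (404/2159)
factor out 2^2: 404 = 2^2·101; with 2159 mod 8 = 7, (2/2159) = +1; sign now -1; continue with (101/2159)
flip (101/2159) -> (2159/101): both odd, 101 mod 4 = 1, 2159 mod 4 = 3, so the flip contributes +1; sign now -1
(2159/101): 2159 mod 101 = 38, so (2159/101) = (38/101)
factor out 2^1: 38 = 2^1·19; with 101 mod 8 = 5, (2/101) = -1; sign now +1; continue with (19/101)
flip (19/101) -> (101/19): both odd, 19 mod 4 = 3, 101 mod 4 = 1, so the flip contributes +1; sign now +1
(101/19): 101 mod 19 = 6, so (101/19) = (6/19)
factor out 2^1: 6 = 2^1·3; with 19 mod 8 = 3, (2/19) = -1; sign now -1; continue with (3/19)
flip (3/19) -> (19/3): both odd, 3 mod 4 = 3, 19 mod 4 = 3, so the flip contributes -1; sign now +1
(19/3): 19 mod 3 = 1, so (19/3) = (1/3)
reached (1/3) = 1, so the symbol is +1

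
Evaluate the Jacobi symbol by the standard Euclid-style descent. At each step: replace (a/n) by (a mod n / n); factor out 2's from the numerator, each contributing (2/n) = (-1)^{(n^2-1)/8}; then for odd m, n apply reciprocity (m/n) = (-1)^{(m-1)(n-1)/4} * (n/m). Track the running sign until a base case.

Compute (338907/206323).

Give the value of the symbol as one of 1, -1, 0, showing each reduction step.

(338907/206323) = (132584/206323)   [reduce mod 206323]
132584 = 2^3·16573; (2/206323) = -1 since 206323 mod 8 = 3, so (132584/206323) = (-1)^3·(16573/206323); sign now -1
reciprocity: (16573/206323) = +1·(206323/16573) since 16573 mod 4 = 1, 206323 mod 4 = 3; sign now -1
(206323/16573) = (7447/16573)   [reduce mod 16573]
reciprocity: (7447/16573) = +1·(16573/7447) since 7447 mod 4 = 3, 16573 mod 4 = 1; sign now -1
(16573/7447) = (1679/7447)   [reduce mod 7447]
reciprocity: (1679/7447) = -1·(7447/1679) since 1679 mod 4 = 3, 7447 mod 4 = 3; sign now +1
(7447/1679) = (731/1679)   [reduce mod 1679]
reciprocity: (731/1679) = -1·(1679/731) since 731 mod 4 = 3, 1679 mod 4 = 3; sign now -1
(1679/731) = (217/731)   [reduce mod 731]
reciprocity: (217/731) = +1·(731/217) since 217 mod 4 = 1, 731 mod 4 = 3; sign now -1
(731/217) = (80/217)   [reduce mod 217]
80 = 2^4·5; (2/217) = +1 since 217 mod 8 = 1, so (80/217) = (+1)^4·(5/217); sign now -1
reciprocity: (5/217) = +1·(217/5) since 5 mod 4 = 1, 217 mod 4 = 1; sign now -1
(217/5) = (2/5)   [reduce mod 5]
2 = 2^1·1; (2/5) = -1 since 5 mod 8 = 5, so (2/5) = (-1)^1·(1/5); sign now +1
(1/5) = 1; final value = sign = +1

1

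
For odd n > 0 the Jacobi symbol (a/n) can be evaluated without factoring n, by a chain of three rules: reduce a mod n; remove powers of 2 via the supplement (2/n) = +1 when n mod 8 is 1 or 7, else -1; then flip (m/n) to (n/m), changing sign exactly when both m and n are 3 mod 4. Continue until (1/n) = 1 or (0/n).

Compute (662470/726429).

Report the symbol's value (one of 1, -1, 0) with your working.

662470 = 2^1·331235; (2/726429) = -1 since 726429 mod 8 = 5, so (662470/726429) = (-1)^1·(331235/726429); sign now -1
reciprocity: (331235/726429) = +1·(726429/331235) since 331235 mod 4 = 3, 726429 mod 4 = 1; sign now -1
(726429/331235) = (63959/331235)   [reduce mod 331235]
reciprocity: (63959/331235) = -1·(331235/63959) since 63959 mod 4 = 3, 331235 mod 4 = 3; sign now +1
(331235/63959) = (11440/63959)   [reduce mod 63959]
11440 = 2^4·715; (2/63959) = +1 since 63959 mod 8 = 7, so (11440/63959) = (+1)^4·(715/63959); sign now +1
reciprocity: (715/63959) = -1·(63959/715) since 715 mod 4 = 3, 63959 mod 4 = 3; sign now -1
(63959/715) = (324/715)   [reduce mod 715]
324 = 2^2·81; (2/715) = -1 since 715 mod 8 = 3, so (324/715) = (-1)^2·(81/715); sign now -1
reciprocity: (81/715) = +1·(715/81) since 81 mod 4 = 1, 715 mod 4 = 3; sign now -1
(715/81) = (67/81)   [reduce mod 81]
reciprocity: (67/81) = +1·(81/67) since 67 mod 4 = 3, 81 mod 4 = 1; sign now -1
(81/67) = (14/67)   [reduce mod 67]
14 = 2^1·7; (2/67) = -1 since 67 mod 8 = 3, so (14/67) = (-1)^1·(7/67); sign now +1
reciprocity: (7/67) = -1·(67/7) since 7 mod 4 = 3, 67 mod 4 = 3; sign now -1
(67/7) = (4/7)   [reduce mod 7]
4 = 2^2·1; (2/7) = +1 since 7 mod 8 = 7, so (4/7) = (+1)^2·(1/7); sign now -1
(1/7) = 1; final value = sign = -1

-1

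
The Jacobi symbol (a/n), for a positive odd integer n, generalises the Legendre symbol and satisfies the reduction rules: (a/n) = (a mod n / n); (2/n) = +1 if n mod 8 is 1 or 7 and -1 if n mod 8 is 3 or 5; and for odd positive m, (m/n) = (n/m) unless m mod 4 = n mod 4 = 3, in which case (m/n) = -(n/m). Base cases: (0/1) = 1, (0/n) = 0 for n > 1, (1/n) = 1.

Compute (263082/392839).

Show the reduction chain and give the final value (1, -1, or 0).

factor out 2^1: 263082 = 2^1·131541; with 392839 mod 8 = 7, (2/392839) = +1; sign now +1; continue with (131541/392839)
flip (131541/392839) -> (392839/131541): both odd, 131541 mod 4 = 1, 392839 mod 4 = 3, so the flip contributes +1; sign now +1
(392839/131541): 392839 mod 131541 = 129757, so (392839/131541) = (129757/131541)
flip (129757/131541) -> (131541/129757): both odd, 129757 mod 4 = 1, 131541 mod 4 = 1, so the flip contributes +1; sign now +1
(131541/129757): 131541 mod 129757 = 1784, so (131541/129757) = (1784/129757)
factor out 2^3: 1784 = 2^3·223; with 129757 mod 8 = 5, (2/129757) = -1; sign now -1; continue with (223/129757)
flip (223/129757) -> (129757/223): both odd, 223 mod 4 = 3, 129757 mod 4 = 1, so the flip contributes +1; sign now -1
(129757/223): 129757 mod 223 = 194, so (129757/223) = (194/223)
factor out 2^1: 194 = 2^1·97; with 223 mod 8 = 7, (2/223) = +1; sign now -1; continue with (97/223)
flip (97/223) -> (223/97): both odd, 97 mod 4 = 1, 223 mod 4 = 3, so the flip contributes +1; sign now -1
(223/97): 223 mod 97 = 29, so (223/97) = (29/97)
flip (29/97) -> (97/29): both odd, 29 mod 4 = 1, 97 mod 4 = 1, so the flip contributes +1; sign now -1
(97/29): 97 mod 29 = 10, so (97/29) = (10/29)
factor out 2^1: 10 = 2^1·5; with 29 mod 8 = 5, (2/29) = -1; sign now +1; continue with (5/29)
flip (5/29) -> (29/5): both odd, 5 mod 4 = 1, 29 mod 4 = 1, so the flip contributes +1; sign now +1
(29/5): 29 mod 5 = 4, so (29/5) = (4/5)
factor out 2^2: 4 = 2^2·1; with 5 mod 8 = 5, (2/5) = -1; sign now +1; continue with (1/5)
reached (1/5) = 1, so the symbol is +1

1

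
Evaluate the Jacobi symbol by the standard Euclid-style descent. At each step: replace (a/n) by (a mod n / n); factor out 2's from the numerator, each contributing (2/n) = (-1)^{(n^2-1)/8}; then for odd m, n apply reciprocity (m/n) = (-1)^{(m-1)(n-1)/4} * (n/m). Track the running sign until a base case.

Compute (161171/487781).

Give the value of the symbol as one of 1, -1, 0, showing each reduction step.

1

reciprocity: (161171/487781) = +1·(487781/161171) since 161171 mod 4 = 3, 487781 mod 4 = 1; sign now +1
(487781/161171) = (4268/161171)   [reduce mod 161171]
4268 = 2^2·1067; (2/161171) = -1 since 161171 mod 8 = 3, so (4268/161171) = (-1)^2·(1067/161171); sign now +1
reciprocity: (1067/161171) = -1·(161171/1067) since 1067 mod 4 = 3, 161171 mod 4 = 3; sign now -1
(161171/1067) = (54/1067)   [reduce mod 1067]
54 = 2^1·27; (2/1067) = -1 since 1067 mod 8 = 3, so (54/1067) = (-1)^1·(27/1067); sign now +1
reciprocity: (27/1067) = -1·(1067/27) since 27 mod 4 = 3, 1067 mod 4 = 3; sign now -1
(1067/27) = (14/27)   [reduce mod 27]
14 = 2^1·7; (2/27) = -1 since 27 mod 8 = 3, so (14/27) = (-1)^1·(7/27); sign now +1
reciprocity: (7/27) = -1·(27/7) since 7 mod 4 = 3, 27 mod 4 = 3; sign now -1
(27/7) = (6/7)   [reduce mod 7]
6 = 2^1·3; (2/7) = +1 since 7 mod 8 = 7, so (6/7) = (+1)^1·(3/7); sign now -1
reciprocity: (3/7) = -1·(7/3) since 3 mod 4 = 3, 7 mod 4 = 3; sign now +1
(7/3) = (1/3)   [reduce mod 3]
(1/3) = 1; final value = sign = +1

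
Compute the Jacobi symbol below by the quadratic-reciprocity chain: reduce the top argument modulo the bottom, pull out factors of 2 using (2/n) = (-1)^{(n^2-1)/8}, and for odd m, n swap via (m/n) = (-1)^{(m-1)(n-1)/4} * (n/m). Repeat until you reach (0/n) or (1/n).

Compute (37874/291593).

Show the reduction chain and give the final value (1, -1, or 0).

37874 = 2^1·18937; (2/291593) = +1 since 291593 mod 8 = 1, so (37874/291593) = (+1)^1·(18937/291593); sign now +1
reciprocity: (18937/291593) = +1·(291593/18937) since 18937 mod 4 = 1, 291593 mod 4 = 1; sign now +1
(291593/18937) = (7538/18937)   [reduce mod 18937]
7538 = 2^1·3769; (2/18937) = +1 since 18937 mod 8 = 1, so (7538/18937) = (+1)^1·(3769/18937); sign now +1
reciprocity: (3769/18937) = +1·(18937/3769) since 3769 mod 4 = 1, 18937 mod 4 = 1; sign now +1
(18937/3769) = (92/3769)   [reduce mod 3769]
92 = 2^2·23; (2/3769) = +1 since 3769 mod 8 = 1, so (92/3769) = (+1)^2·(23/3769); sign now +1
reciprocity: (23/3769) = +1·(3769/23) since 23 mod 4 = 3, 3769 mod 4 = 1; sign now +1
(3769/23) = (20/23)   [reduce mod 23]
20 = 2^2·5; (2/23) = +1 since 23 mod 8 = 7, so (20/23) = (+1)^2·(5/23); sign now +1
reciprocity: (5/23) = +1·(23/5) since 5 mod 4 = 1, 23 mod 4 = 3; sign now +1
(23/5) = (3/5)   [reduce mod 5]
reciprocity: (3/5) = +1·(5/3) since 3 mod 4 = 3, 5 mod 4 = 1; sign now +1
(5/3) = (2/3)   [reduce mod 3]
2 = 2^1·1; (2/3) = -1 since 3 mod 8 = 3, so (2/3) = (-1)^1·(1/3); sign now -1
(1/3) = 1; final value = sign = -1

-1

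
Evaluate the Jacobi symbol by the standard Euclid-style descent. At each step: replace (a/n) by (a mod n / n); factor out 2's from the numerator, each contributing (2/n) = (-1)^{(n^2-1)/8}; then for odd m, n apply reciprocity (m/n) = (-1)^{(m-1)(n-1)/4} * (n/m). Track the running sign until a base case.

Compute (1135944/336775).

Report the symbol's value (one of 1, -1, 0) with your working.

1

(1135944/336775): 1135944 mod 336775 = 125619, so (1135944/336775) = (125619/336775)
flip (125619/336775) -> (336775/125619): both odd, 125619 mod 4 = 3, 336775 mod 4 = 3, so the flip contributes -1; sign now -1
(336775/125619): 336775 mod 125619 = 85537, so (336775/125619) = (85537/125619)
flip (85537/125619) -> (125619/85537): both odd, 85537 mod 4 = 1, 125619 mod 4 = 3, so the flip contributes +1; sign now -1
(125619/85537): 125619 mod 85537 = 40082, so (125619/85537) = (40082/85537)
factor out 2^1: 40082 = 2^1·20041; with 85537 mod 8 = 1, (2/85537) = +1; sign now -1; continue with (20041/85537)
flip (20041/85537) -> (85537/20041): both odd, 20041 mod 4 = 1, 85537 mod 4 = 1, so the flip contributes +1; sign now -1
(85537/20041): 85537 mod 20041 = 5373, so (85537/20041) = (5373/20041)
flip (5373/20041) -> (20041/5373): both odd, 5373 mod 4 = 1, 20041 mod 4 = 1, so the flip contributes +1; sign now -1
(20041/5373): 20041 mod 5373 = 3922, so (20041/5373) = (3922/5373)
factor out 2^1: 3922 = 2^1·1961; with 5373 mod 8 = 5, (2/5373) = -1; sign now +1; continue with (1961/5373)
flip (1961/5373) -> (5373/1961): both odd, 1961 mod 4 = 1, 5373 mod 4 = 1, so the flip contributes +1; sign now +1
(5373/1961): 5373 mod 1961 = 1451, so (5373/1961) = (1451/1961)
flip (1451/1961) -> (1961/1451): both odd, 1451 mod 4 = 3, 1961 mod 4 = 1, so the flip contributes +1; sign now +1
(1961/1451): 1961 mod 1451 = 510, so (1961/1451) = (510/1451)
factor out 2^1: 510 = 2^1·255; with 1451 mod 8 = 3, (2/1451) = -1; sign now -1; continue with (255/1451)
flip (255/1451) -> (1451/255): both odd, 255 mod 4 = 3, 1451 mod 4 = 3, so the flip contributes -1; sign now +1
(1451/255): 1451 mod 255 = 176, so (1451/255) = (176/255)
factor out 2^4: 176 = 2^4·11; with 255 mod 8 = 7, (2/255) = +1; sign now +1; continue with (11/255)
flip (11/255) -> (255/11): both odd, 11 mod 4 = 3, 255 mod 4 = 3, so the flip contributes -1; sign now -1
(255/11): 255 mod 11 = 2, so (255/11) = (2/11)
factor out 2^1: 2 = 2^1·1; with 11 mod 8 = 3, (2/11) = -1; sign now +1; continue with (1/11)
reached (1/11) = 1, so the symbol is +1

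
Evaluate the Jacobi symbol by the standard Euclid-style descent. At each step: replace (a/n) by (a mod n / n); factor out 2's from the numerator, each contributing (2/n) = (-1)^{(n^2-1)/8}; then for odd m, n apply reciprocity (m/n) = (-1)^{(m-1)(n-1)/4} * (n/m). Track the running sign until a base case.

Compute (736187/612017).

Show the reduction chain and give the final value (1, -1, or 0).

1

(736187/612017) = (124170/612017)   [reduce mod 612017]
124170 = 2^1·62085; (2/612017) = +1 since 612017 mod 8 = 1, so (124170/612017) = (+1)^1·(62085/612017); sign now +1
reciprocity: (62085/612017) = +1·(612017/62085) since 62085 mod 4 = 1, 612017 mod 4 = 1; sign now +1
(612017/62085) = (53252/62085)   [reduce mod 62085]
53252 = 2^2·13313; (2/62085) = -1 since 62085 mod 8 = 5, so (53252/62085) = (-1)^2·(13313/62085); sign now +1
reciprocity: (13313/62085) = +1·(62085/13313) since 13313 mod 4 = 1, 62085 mod 4 = 1; sign now +1
(62085/13313) = (8833/13313)   [reduce mod 13313]
reciprocity: (8833/13313) = +1·(13313/8833) since 8833 mod 4 = 1, 13313 mod 4 = 1; sign now +1
(13313/8833) = (4480/8833)   [reduce mod 8833]
4480 = 2^7·35; (2/8833) = +1 since 8833 mod 8 = 1, so (4480/8833) = (+1)^7·(35/8833); sign now +1
reciprocity: (35/8833) = +1·(8833/35) since 35 mod 4 = 3, 8833 mod 4 = 1; sign now +1
(8833/35) = (13/35)   [reduce mod 35]
reciprocity: (13/35) = +1·(35/13) since 13 mod 4 = 1, 35 mod 4 = 3; sign now +1
(35/13) = (9/13)   [reduce mod 13]
reciprocity: (9/13) = +1·(13/9) since 9 mod 4 = 1, 13 mod 4 = 1; sign now +1
(13/9) = (4/9)   [reduce mod 9]
4 = 2^2·1; (2/9) = +1 since 9 mod 8 = 1, so (4/9) = (+1)^2·(1/9); sign now +1
(1/9) = 1; final value = sign = +1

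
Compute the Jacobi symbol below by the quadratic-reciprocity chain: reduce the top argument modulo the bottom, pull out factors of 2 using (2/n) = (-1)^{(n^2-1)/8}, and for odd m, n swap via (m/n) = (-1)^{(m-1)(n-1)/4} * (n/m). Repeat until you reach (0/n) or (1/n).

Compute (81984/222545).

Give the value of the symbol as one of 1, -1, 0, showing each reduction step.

1

81984 = 2^6·1281; (2/222545) = +1 since 222545 mod 8 = 1, so (81984/222545) = (+1)^6·(1281/222545); sign now +1
reciprocity: (1281/222545) = +1·(222545/1281) since 1281 mod 4 = 1, 222545 mod 4 = 1; sign now +1
(222545/1281) = (932/1281)   [reduce mod 1281]
932 = 2^2·233; (2/1281) = +1 since 1281 mod 8 = 1, so (932/1281) = (+1)^2·(233/1281); sign now +1
reciprocity: (233/1281) = +1·(1281/233) since 233 mod 4 = 1, 1281 mod 4 = 1; sign now +1
(1281/233) = (116/233)   [reduce mod 233]
116 = 2^2·29; (2/233) = +1 since 233 mod 8 = 1, so (116/233) = (+1)^2·(29/233); sign now +1
reciprocity: (29/233) = +1·(233/29) since 29 mod 4 = 1, 233 mod 4 = 1; sign now +1
(233/29) = (1/29)   [reduce mod 29]
(1/29) = 1; final value = sign = +1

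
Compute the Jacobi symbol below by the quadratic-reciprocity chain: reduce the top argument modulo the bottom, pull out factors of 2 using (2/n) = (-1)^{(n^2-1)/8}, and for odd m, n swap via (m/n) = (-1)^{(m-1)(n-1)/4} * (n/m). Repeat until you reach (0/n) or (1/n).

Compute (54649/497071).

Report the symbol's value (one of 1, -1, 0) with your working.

1

flip (54649/497071) -> (497071/54649): both odd, 54649 mod 4 = 1, 497071 mod 4 = 3, so the flip contributes +1; sign now +1
(497071/54649): 497071 mod 54649 = 5230, so (497071/54649) = (5230/54649)
factor out 2^1: 5230 = 2^1·2615; with 54649 mod 8 = 1, (2/54649) = +1; sign now +1; continue with (2615/54649)
flip (2615/54649) -> (54649/2615): both odd, 2615 mod 4 = 3, 54649 mod 4 = 1, so the flip contributes +1; sign now +1
(54649/2615): 54649 mod 2615 = 2349, so (54649/2615) = (2349/2615)
flip (2349/2615) -> (2615/2349): both odd, 2349 mod 4 = 1, 2615 mod 4 = 3, so the flip contributes +1; sign now +1
(2615/2349): 2615 mod 2349 = 266, so (2615/2349) = (266/2349)
factor out 2^1: 266 = 2^1·133; with 2349 mod 8 = 5, (2/2349) = -1; sign now -1; continue with (133/2349)
flip (133/2349) -> (2349/133): both odd, 133 mod 4 = 1, 2349 mod 4 = 1, so the flip contributes +1; sign now -1
(2349/133): 2349 mod 133 = 88, so (2349/133) = (88/133)
factor out 2^3: 88 = 2^3·11; with 133 mod 8 = 5, (2/133) = -1; sign now +1; continue with (11/133)
flip (11/133) -> (133/11): both odd, 11 mod 4 = 3, 133 mod 4 = 1, so the flip contributes +1; sign now +1
(133/11): 133 mod 11 = 1, so (133/11) = (1/11)
reached (1/11) = 1, so the symbol is +1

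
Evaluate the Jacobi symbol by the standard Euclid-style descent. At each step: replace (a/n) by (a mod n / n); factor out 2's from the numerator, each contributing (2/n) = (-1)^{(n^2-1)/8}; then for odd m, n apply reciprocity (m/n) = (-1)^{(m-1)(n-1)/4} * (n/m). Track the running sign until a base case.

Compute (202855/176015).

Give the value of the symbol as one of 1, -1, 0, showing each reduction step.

(202855/176015) = (26840/176015)   [reduce mod 176015]
26840 = 2^3·3355; (2/176015) = +1 since 176015 mod 8 = 7, so (26840/176015) = (+1)^3·(3355/176015); sign now +1
reciprocity: (3355/176015) = -1·(176015/3355) since 3355 mod 4 = 3, 176015 mod 4 = 3; sign now -1
(176015/3355) = (1555/3355)   [reduce mod 3355]
reciprocity: (1555/3355) = -1·(3355/1555) since 1555 mod 4 = 3, 3355 mod 4 = 3; sign now +1
(3355/1555) = (245/1555)   [reduce mod 1555]
reciprocity: (245/1555) = +1·(1555/245) since 245 mod 4 = 1, 1555 mod 4 = 3; sign now +1
(1555/245) = (85/245)   [reduce mod 245]
reciprocity: (85/245) = +1·(245/85) since 85 mod 4 = 1, 245 mod 4 = 1; sign now +1
(245/85) = (75/85)   [reduce mod 85]
reciprocity: (75/85) = +1·(85/75) since 75 mod 4 = 3, 85 mod 4 = 1; sign now +1
(85/75) = (10/75)   [reduce mod 75]
10 = 2^1·5; (2/75) = -1 since 75 mod 8 = 3, so (10/75) = (-1)^1·(5/75); sign now -1
reciprocity: (5/75) = +1·(75/5) since 5 mod 4 = 1, 75 mod 4 = 3; sign now -1
(75/5) = (0/5)   [reduce mod 5]
(0/5) = 0   [gcd(a, n) > 1]; final value = 0

0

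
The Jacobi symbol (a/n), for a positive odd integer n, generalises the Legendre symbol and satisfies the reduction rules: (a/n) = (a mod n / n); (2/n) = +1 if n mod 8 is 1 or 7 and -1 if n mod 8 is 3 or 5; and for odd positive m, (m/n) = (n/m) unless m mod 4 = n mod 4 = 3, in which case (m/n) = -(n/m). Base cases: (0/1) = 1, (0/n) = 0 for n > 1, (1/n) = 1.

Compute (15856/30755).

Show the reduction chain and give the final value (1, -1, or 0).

1

factor out 2^4: 15856 = 2^4·991; with 30755 mod 8 = 3, (2/30755) = -1; sign now +1; continue with (991/30755)
flip (991/30755) -> (30755/991): both odd, 991 mod 4 = 3, 30755 mod 4 = 3, so the flip contributes -1; sign now -1
(30755/991): 30755 mod 991 = 34, so (30755/991) = (34/991)
factor out 2^1: 34 = 2^1·17; with 991 mod 8 = 7, (2/991) = +1; sign now -1; continue with (17/991)
flip (17/991) -> (991/17): both odd, 17 mod 4 = 1, 991 mod 4 = 3, so the flip contributes +1; sign now -1
(991/17): 991 mod 17 = 5, so (991/17) = (5/17)
flip (5/17) -> (17/5): both odd, 5 mod 4 = 1, 17 mod 4 = 1, so the flip contributes +1; sign now -1
(17/5): 17 mod 5 = 2, so (17/5) = (2/5)
factor out 2^1: 2 = 2^1·1; with 5 mod 8 = 5, (2/5) = -1; sign now +1; continue with (1/5)
reached (1/5) = 1, so the symbol is +1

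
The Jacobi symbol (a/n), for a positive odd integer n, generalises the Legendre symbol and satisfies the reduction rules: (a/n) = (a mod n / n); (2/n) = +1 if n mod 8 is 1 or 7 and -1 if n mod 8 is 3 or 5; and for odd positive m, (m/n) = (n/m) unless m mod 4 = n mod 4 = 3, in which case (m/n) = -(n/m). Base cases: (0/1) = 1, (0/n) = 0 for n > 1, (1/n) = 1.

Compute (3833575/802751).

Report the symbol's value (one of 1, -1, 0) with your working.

1

(3833575/802751) = (622571/802751)   [reduce mod 802751]
reciprocity: (622571/802751) = -1·(802751/622571) since 622571 mod 4 = 3, 802751 mod 4 = 3; sign now -1
(802751/622571) = (180180/622571)   [reduce mod 622571]
180180 = 2^2·45045; (2/622571) = -1 since 622571 mod 8 = 3, so (180180/622571) = (-1)^2·(45045/622571); sign now -1
reciprocity: (45045/622571) = +1·(622571/45045) since 45045 mod 4 = 1, 622571 mod 4 = 3; sign now -1
(622571/45045) = (36986/45045)   [reduce mod 45045]
36986 = 2^1·18493; (2/45045) = -1 since 45045 mod 8 = 5, so (36986/45045) = (-1)^1·(18493/45045); sign now +1
reciprocity: (18493/45045) = +1·(45045/18493) since 18493 mod 4 = 1, 45045 mod 4 = 1; sign now +1
(45045/18493) = (8059/18493)   [reduce mod 18493]
reciprocity: (8059/18493) = +1·(18493/8059) since 8059 mod 4 = 3, 18493 mod 4 = 1; sign now +1
(18493/8059) = (2375/8059)   [reduce mod 8059]
reciprocity: (2375/8059) = -1·(8059/2375) since 2375 mod 4 = 3, 8059 mod 4 = 3; sign now -1
(8059/2375) = (934/2375)   [reduce mod 2375]
934 = 2^1·467; (2/2375) = +1 since 2375 mod 8 = 7, so (934/2375) = (+1)^1·(467/2375); sign now -1
reciprocity: (467/2375) = -1·(2375/467) since 467 mod 4 = 3, 2375 mod 4 = 3; sign now +1
(2375/467) = (40/467)   [reduce mod 467]
40 = 2^3·5; (2/467) = -1 since 467 mod 8 = 3, so (40/467) = (-1)^3·(5/467); sign now -1
reciprocity: (5/467) = +1·(467/5) since 5 mod 4 = 1, 467 mod 4 = 3; sign now -1
(467/5) = (2/5)   [reduce mod 5]
2 = 2^1·1; (2/5) = -1 since 5 mod 8 = 5, so (2/5) = (-1)^1·(1/5); sign now +1
(1/5) = 1; final value = sign = +1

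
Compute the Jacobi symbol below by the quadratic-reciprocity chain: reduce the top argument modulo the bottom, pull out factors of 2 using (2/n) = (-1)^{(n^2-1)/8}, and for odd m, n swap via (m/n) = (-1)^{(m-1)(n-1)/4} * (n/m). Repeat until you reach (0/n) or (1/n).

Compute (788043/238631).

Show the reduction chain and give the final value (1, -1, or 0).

(788043/238631) = (72150/238631)   [reduce mod 238631]
72150 = 2^1·36075; (2/238631) = +1 since 238631 mod 8 = 7, so (72150/238631) = (+1)^1·(36075/238631); sign now +1
reciprocity: (36075/238631) = -1·(238631/36075) since 36075 mod 4 = 3, 238631 mod 4 = 3; sign now -1
(238631/36075) = (22181/36075)   [reduce mod 36075]
reciprocity: (22181/36075) = +1·(36075/22181) since 22181 mod 4 = 1, 36075 mod 4 = 3; sign now -1
(36075/22181) = (13894/22181)   [reduce mod 22181]
13894 = 2^1·6947; (2/22181) = -1 since 22181 mod 8 = 5, so (13894/22181) = (-1)^1·(6947/22181); sign now +1
reciprocity: (6947/22181) = +1·(22181/6947) since 6947 mod 4 = 3, 22181 mod 4 = 1; sign now +1
(22181/6947) = (1340/6947)   [reduce mod 6947]
1340 = 2^2·335; (2/6947) = -1 since 6947 mod 8 = 3, so (1340/6947) = (-1)^2·(335/6947); sign now +1
reciprocity: (335/6947) = -1·(6947/335) since 335 mod 4 = 3, 6947 mod 4 = 3; sign now -1
(6947/335) = (247/335)   [reduce mod 335]
reciprocity: (247/335) = -1·(335/247) since 247 mod 4 = 3, 335 mod 4 = 3; sign now +1
(335/247) = (88/247)   [reduce mod 247]
88 = 2^3·11; (2/247) = +1 since 247 mod 8 = 7, so (88/247) = (+1)^3·(11/247); sign now +1
reciprocity: (11/247) = -1·(247/11) since 11 mod 4 = 3, 247 mod 4 = 3; sign now -1
(247/11) = (5/11)   [reduce mod 11]
reciprocity: (5/11) = +1·(11/5) since 5 mod 4 = 1, 11 mod 4 = 3; sign now -1
(11/5) = (1/5)   [reduce mod 5]
(1/5) = 1; final value = sign = -1

-1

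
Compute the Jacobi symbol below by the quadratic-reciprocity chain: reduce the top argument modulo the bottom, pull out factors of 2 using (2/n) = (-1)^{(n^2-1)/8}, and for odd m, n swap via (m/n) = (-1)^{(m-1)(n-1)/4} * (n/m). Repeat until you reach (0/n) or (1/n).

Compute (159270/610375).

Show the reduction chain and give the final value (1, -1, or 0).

159270 = 2^1·79635; (2/610375) = +1 since 610375 mod 8 = 7, so (159270/610375) = (+1)^1·(79635/610375); sign now +1
reciprocity: (79635/610375) = -1·(610375/79635) since 79635 mod 4 = 3, 610375 mod 4 = 3; sign now -1
(610375/79635) = (52930/79635)   [reduce mod 79635]
52930 = 2^1·26465; (2/79635) = -1 since 79635 mod 8 = 3, so (52930/79635) = (-1)^1·(26465/79635); sign now +1
reciprocity: (26465/79635) = +1·(79635/26465) since 26465 mod 4 = 1, 79635 mod 4 = 3; sign now +1
(79635/26465) = (240/26465)   [reduce mod 26465]
240 = 2^4·15; (2/26465) = +1 since 26465 mod 8 = 1, so (240/26465) = (+1)^4·(15/26465); sign now +1
reciprocity: (15/26465) = +1·(26465/15) since 15 mod 4 = 3, 26465 mod 4 = 1; sign now +1
(26465/15) = (5/15)   [reduce mod 15]
reciprocity: (5/15) = +1·(15/5) since 5 mod 4 = 1, 15 mod 4 = 3; sign now +1
(15/5) = (0/5)   [reduce mod 5]
(0/5) = 0   [gcd(a, n) > 1]; final value = 0

0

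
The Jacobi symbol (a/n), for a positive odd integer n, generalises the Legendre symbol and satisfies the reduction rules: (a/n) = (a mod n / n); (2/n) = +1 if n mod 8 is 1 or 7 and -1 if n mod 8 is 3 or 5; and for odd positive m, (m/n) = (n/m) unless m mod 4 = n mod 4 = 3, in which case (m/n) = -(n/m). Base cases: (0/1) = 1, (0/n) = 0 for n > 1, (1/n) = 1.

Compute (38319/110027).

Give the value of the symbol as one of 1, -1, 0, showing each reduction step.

-1

flip (38319/110027) -> (110027/38319): both odd, 38319 mod 4 = 3, 110027 mod 4 = 3, so the flip contributes -1; sign now -1
(110027/38319): 110027 mod 38319 = 33389, so (110027/38319) = (33389/38319)
flip (33389/38319) -> (38319/33389): both odd, 33389 mod 4 = 1, 38319 mod 4 = 3, so the flip contributes +1; sign now -1
(38319/33389): 38319 mod 33389 = 4930, so (38319/33389) = (4930/33389)
factor out 2^1: 4930 = 2^1·2465; with 33389 mod 8 = 5, (2/33389) = -1; sign now +1; continue with (2465/33389)
flip (2465/33389) -> (33389/2465): both odd, 2465 mod 4 = 1, 33389 mod 4 = 1, so the flip contributes +1; sign now +1
(33389/2465): 33389 mod 2465 = 1344, so (33389/2465) = (1344/2465)
factor out 2^6: 1344 = 2^6·21; with 2465 mod 8 = 1, (2/2465) = +1; sign now +1; continue with (21/2465)
flip (21/2465) -> (2465/21): both odd, 21 mod 4 = 1, 2465 mod 4 = 1, so the flip contributes +1; sign now +1
(2465/21): 2465 mod 21 = 8, so (2465/21) = (8/21)
factor out 2^3: 8 = 2^3·1; with 21 mod 8 = 5, (2/21) = -1; sign now -1; continue with (1/21)
reached (1/21) = 1, so the symbol is -1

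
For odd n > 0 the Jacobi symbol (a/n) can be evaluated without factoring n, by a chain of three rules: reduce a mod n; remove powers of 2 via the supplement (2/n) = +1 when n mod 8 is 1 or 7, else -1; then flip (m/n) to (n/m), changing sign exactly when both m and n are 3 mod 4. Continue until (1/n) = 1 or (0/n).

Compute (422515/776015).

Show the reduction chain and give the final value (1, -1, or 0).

reciprocity: (422515/776015) = -1·(776015/422515) since 422515 mod 4 = 3, 776015 mod 4 = 3; sign now -1
(776015/422515) = (353500/422515)   [reduce mod 422515]
353500 = 2^2·88375; (2/422515) = -1 since 422515 mod 8 = 3, so (353500/422515) = (-1)^2·(88375/422515); sign now -1
reciprocity: (88375/422515) = -1·(422515/88375) since 88375 mod 4 = 3, 422515 mod 4 = 3; sign now +1
(422515/88375) = (69015/88375)   [reduce mod 88375]
reciprocity: (69015/88375) = -1·(88375/69015) since 69015 mod 4 = 3, 88375 mod 4 = 3; sign now -1
(88375/69015) = (19360/69015)   [reduce mod 69015]
19360 = 2^5·605; (2/69015) = +1 since 69015 mod 8 = 7, so (19360/69015) = (+1)^5·(605/69015); sign now -1
reciprocity: (605/69015) = +1·(69015/605) since 605 mod 4 = 1, 69015 mod 4 = 3; sign now -1
(69015/605) = (45/605)   [reduce mod 605]
reciprocity: (45/605) = +1·(605/45) since 45 mod 4 = 1, 605 mod 4 = 1; sign now -1
(605/45) = (20/45)   [reduce mod 45]
20 = 2^2·5; (2/45) = -1 since 45 mod 8 = 5, so (20/45) = (-1)^2·(5/45); sign now -1
reciprocity: (5/45) = +1·(45/5) since 5 mod 4 = 1, 45 mod 4 = 1; sign now -1
(45/5) = (0/5)   [reduce mod 5]
(0/5) = 0   [gcd(a, n) > 1]; final value = 0

0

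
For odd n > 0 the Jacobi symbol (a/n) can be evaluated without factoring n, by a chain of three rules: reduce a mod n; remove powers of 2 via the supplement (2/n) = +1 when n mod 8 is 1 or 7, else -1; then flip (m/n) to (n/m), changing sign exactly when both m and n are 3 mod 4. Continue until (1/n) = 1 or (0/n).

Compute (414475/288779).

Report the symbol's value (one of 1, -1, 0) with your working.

-1

(414475/288779): 414475 mod 288779 = 125696, so (414475/288779) = (125696/288779)
factor out 2^8: 125696 = 2^8·491; with 288779 mod 8 = 3, (2/288779) = -1; sign now +1; continue with (491/288779)
flip (491/288779) -> (288779/491): both odd, 491 mod 4 = 3, 288779 mod 4 = 3, so the flip contributes -1; sign now -1
(288779/491): 288779 mod 491 = 71, so (288779/491) = (71/491)
flip (71/491) -> (491/71): both odd, 71 mod 4 = 3, 491 mod 4 = 3, so the flip contributes -1; sign now +1
(491/71): 491 mod 71 = 65, so (491/71) = (65/71)
flip (65/71) -> (71/65): both odd, 65 mod 4 = 1, 71 mod 4 = 3, so the flip contributes +1; sign now +1
(71/65): 71 mod 65 = 6, so (71/65) = (6/65)
factor out 2^1: 6 = 2^1·3; with 65 mod 8 = 1, (2/65) = +1; sign now +1; continue with (3/65)
flip (3/65) -> (65/3): both odd, 3 mod 4 = 3, 65 mod 4 = 1, so the flip contributes +1; sign now +1
(65/3): 65 mod 3 = 2, so (65/3) = (2/3)
factor out 2^1: 2 = 2^1·1; with 3 mod 8 = 3, (2/3) = -1; sign now -1; continue with (1/3)
reached (1/3) = 1, so the symbol is -1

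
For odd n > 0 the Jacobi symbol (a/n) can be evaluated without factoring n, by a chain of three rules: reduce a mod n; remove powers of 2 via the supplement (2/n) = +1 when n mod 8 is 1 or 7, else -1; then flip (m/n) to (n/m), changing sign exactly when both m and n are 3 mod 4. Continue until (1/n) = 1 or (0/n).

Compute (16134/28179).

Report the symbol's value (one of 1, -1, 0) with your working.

16134 = 2^1·8067; (2/28179) = -1 since 28179 mod 8 = 3, so (16134/28179) = (-1)^1·(8067/28179); sign now -1
reciprocity: (8067/28179) = -1·(28179/8067) since 8067 mod 4 = 3, 28179 mod 4 = 3; sign now +1
(28179/8067) = (3978/8067)   [reduce mod 8067]
3978 = 2^1·1989; (2/8067) = -1 since 8067 mod 8 = 3, so (3978/8067) = (-1)^1·(1989/8067); sign now -1
reciprocity: (1989/8067) = +1·(8067/1989) since 1989 mod 4 = 1, 8067 mod 4 = 3; sign now -1
(8067/1989) = (111/1989)   [reduce mod 1989]
reciprocity: (111/1989) = +1·(1989/111) since 111 mod 4 = 3, 1989 mod 4 = 1; sign now -1
(1989/111) = (102/111)   [reduce mod 111]
102 = 2^1·51; (2/111) = +1 since 111 mod 8 = 7, so (102/111) = (+1)^1·(51/111); sign now -1
reciprocity: (51/111) = -1·(111/51) since 51 mod 4 = 3, 111 mod 4 = 3; sign now +1
(111/51) = (9/51)   [reduce mod 51]
reciprocity: (9/51) = +1·(51/9) since 9 mod 4 = 1, 51 mod 4 = 3; sign now +1
(51/9) = (6/9)   [reduce mod 9]
6 = 2^1·3; (2/9) = +1 since 9 mod 8 = 1, so (6/9) = (+1)^1·(3/9); sign now +1
reciprocity: (3/9) = +1·(9/3) since 3 mod 4 = 3, 9 mod 4 = 1; sign now +1
(9/3) = (0/3)   [reduce mod 3]
(0/3) = 0   [gcd(a, n) > 1]; final value = 0

0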